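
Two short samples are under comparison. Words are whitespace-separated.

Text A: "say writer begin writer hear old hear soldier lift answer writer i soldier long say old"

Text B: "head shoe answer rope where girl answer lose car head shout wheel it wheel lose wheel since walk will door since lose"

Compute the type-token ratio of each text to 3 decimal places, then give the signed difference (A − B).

TTR(A) = 10/16 = 0.625
TTR(B) = 15/22 = 0.682
Difference = 0.625 − 0.682 = -0.057

-0.057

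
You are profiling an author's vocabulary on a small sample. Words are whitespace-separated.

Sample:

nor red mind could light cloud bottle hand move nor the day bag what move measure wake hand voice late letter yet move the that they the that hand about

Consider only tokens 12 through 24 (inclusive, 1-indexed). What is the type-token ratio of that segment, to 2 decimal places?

0.92

Segment tokens 12–24: day, bag, what, move, measure, wake, hand, voice, late, letter, yet, move, the
Segment N = 13, segment V = 12.
TTR = 12 / 13 = 0.92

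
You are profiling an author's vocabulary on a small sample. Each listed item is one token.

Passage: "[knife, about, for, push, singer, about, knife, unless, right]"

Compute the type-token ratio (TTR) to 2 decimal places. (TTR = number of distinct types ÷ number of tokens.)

0.78

N = 9 tokens, V = 7 types.
TTR = V / N = 7 / 9 = 0.78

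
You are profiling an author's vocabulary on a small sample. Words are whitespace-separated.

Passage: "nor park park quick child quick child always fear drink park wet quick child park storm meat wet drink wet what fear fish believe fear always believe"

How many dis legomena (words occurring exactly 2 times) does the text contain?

Frequencies: park:4, quick:3, child:3, fear:3, wet:3, always:2, drink:2, believe:2, nor:1, storm:1, meat:1, what:1, fish:1
Words with frequency 2: always, believe, drink

3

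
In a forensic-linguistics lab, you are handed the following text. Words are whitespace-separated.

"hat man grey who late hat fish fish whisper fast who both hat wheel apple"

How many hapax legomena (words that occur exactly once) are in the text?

8

Frequencies: hat:3, who:2, fish:2, man:1, grey:1, late:1, whisper:1, fast:1, both:1, wheel:1, apple:1
Hapax (freq=1): apple, both, fast, grey, late, man, wheel, whisper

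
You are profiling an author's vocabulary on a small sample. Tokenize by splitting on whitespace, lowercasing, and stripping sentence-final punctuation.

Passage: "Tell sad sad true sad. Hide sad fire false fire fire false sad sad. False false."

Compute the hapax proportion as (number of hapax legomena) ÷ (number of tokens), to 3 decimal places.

Frequencies: sad:6, false:4, fire:3, tell:1, true:1, hide:1
Hapax count = 3; token count = 16.
Ratio = 3 / 16 = 0.188

0.188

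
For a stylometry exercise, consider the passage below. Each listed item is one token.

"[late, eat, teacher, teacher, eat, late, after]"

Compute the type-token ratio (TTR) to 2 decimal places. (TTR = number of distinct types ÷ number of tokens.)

N = 7 tokens, V = 4 types.
TTR = V / N = 4 / 7 = 0.57

0.57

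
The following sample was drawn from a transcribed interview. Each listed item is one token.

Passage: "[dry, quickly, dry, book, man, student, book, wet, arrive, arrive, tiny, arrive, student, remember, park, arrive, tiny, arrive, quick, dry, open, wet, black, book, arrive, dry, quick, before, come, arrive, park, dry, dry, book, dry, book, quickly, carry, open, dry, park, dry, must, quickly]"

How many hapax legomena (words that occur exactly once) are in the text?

7

Frequencies: dry:9, arrive:7, book:5, quickly:3, park:3, student:2, wet:2, tiny:2, quick:2, open:2, man:1, remember:1, black:1, before:1, come:1, carry:1, must:1
Hapax (freq=1): before, black, carry, come, man, must, remember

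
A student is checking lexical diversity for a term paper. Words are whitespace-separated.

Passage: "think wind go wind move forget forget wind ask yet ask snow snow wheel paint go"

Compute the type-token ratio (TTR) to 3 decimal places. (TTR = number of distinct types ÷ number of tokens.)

0.625

N = 16 tokens, V = 10 types.
TTR = V / N = 10 / 16 = 0.625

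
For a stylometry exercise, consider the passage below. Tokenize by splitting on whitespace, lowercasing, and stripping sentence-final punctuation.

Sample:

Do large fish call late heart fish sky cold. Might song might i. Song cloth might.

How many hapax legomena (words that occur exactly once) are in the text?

9

Frequencies: might:3, fish:2, song:2, do:1, large:1, call:1, late:1, heart:1, sky:1, cold:1, i:1, cloth:1
Hapax (freq=1): call, cloth, cold, do, heart, i, large, late, sky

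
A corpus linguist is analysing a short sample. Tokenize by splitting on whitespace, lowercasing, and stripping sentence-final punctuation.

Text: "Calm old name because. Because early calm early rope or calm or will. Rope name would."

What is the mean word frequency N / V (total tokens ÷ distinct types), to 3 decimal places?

1.778

N = 16 tokens, V = 9 types.
Mean frequency = N / V = 16 / 9 = 1.778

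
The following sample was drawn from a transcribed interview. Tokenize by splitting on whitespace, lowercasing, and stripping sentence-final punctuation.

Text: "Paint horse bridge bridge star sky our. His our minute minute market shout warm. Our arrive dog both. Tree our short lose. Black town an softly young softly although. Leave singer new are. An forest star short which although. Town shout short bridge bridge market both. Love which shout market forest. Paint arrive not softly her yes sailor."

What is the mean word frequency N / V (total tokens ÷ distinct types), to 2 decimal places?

1.71

N = 58 tokens, V = 34 types.
Mean frequency = N / V = 58 / 34 = 1.71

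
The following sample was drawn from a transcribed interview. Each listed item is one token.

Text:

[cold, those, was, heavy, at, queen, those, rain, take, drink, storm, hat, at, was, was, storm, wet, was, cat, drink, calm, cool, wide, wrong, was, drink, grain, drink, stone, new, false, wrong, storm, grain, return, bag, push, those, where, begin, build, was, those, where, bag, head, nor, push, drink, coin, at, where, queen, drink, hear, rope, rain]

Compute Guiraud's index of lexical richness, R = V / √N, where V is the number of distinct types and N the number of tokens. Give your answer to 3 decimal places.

N = 57, V = 32.
√N = 7.549834
R = 32 / 7.549834 = 4.239

4.239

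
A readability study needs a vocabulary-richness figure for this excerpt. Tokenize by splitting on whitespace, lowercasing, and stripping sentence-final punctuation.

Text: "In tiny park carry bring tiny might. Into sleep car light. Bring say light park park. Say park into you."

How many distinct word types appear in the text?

Distinct types: {bring, car, carry, in, into, light, might, park, say, sleep, tiny, you}
V = 12

12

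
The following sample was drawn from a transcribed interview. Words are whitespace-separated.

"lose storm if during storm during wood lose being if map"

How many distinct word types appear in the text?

7

Distinct types: {being, during, if, lose, map, storm, wood}
V = 7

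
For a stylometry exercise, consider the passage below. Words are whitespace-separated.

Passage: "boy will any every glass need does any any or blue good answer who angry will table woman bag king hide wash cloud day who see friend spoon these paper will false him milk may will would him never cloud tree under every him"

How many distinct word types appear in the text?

34

Distinct types: {angry, answer, any, bag, blue, boy, cloud, day, does, every, false, friend, glass, good, hide, him, king, may, milk, need, never, or, paper, see, spoon, table, these, tree, under, wash, who, will, woman, would}
V = 34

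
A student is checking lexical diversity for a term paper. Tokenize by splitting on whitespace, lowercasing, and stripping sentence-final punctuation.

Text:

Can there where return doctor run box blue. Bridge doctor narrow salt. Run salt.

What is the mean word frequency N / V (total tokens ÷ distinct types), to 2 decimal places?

1.27

N = 14 tokens, V = 11 types.
Mean frequency = N / V = 14 / 11 = 1.27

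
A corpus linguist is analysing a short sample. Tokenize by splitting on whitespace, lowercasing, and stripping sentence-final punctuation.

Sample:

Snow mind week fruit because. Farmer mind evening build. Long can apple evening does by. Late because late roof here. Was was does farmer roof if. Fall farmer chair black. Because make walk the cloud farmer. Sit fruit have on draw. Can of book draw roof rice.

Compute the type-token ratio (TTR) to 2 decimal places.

N = 47 tokens, V = 32 types.
TTR = V / N = 32 / 47 = 0.68

0.68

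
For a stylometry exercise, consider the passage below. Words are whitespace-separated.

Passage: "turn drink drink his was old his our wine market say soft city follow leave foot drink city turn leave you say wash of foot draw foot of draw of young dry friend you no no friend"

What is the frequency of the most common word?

Frequencies: drink:3, foot:3, of:3, turn:2, his:2, say:2, city:2, leave:2, you:2, draw:2, friend:2, no:2, was:1, old:1, our:1, wine:1, market:1, soft:1, follow:1, wash:1, … (2 more, each freq 1)
Most common: 'drink' with frequency 3.

3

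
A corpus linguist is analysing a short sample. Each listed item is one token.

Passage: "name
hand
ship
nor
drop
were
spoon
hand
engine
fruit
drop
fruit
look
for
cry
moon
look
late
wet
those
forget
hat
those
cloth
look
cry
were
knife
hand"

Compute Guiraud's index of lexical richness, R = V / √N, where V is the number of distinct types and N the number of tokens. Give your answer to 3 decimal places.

N = 29, V = 20.
√N = 5.385165
R = 20 / 5.385165 = 3.714

3.714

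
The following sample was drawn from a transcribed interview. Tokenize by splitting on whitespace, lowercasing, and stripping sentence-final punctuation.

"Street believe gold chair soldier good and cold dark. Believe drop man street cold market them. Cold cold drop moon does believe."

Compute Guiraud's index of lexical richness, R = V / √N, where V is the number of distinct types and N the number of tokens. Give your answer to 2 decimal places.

3.20

N = 22, V = 15.
√N = 4.690416
R = 15 / 4.690416 = 3.20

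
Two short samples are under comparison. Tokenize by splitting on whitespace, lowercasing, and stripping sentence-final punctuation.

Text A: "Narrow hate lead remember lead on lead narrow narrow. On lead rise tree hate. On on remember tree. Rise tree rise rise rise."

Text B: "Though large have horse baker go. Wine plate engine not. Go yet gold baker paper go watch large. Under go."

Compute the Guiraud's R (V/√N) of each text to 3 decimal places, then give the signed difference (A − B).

-1.894

A: V=7, N=23, R=1.460
B: V=15, N=20, R=3.354
Difference = 1.460 − 3.354 = -1.894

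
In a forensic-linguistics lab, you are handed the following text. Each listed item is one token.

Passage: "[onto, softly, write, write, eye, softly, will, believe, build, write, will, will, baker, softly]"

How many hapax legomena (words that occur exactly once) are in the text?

5

Frequencies: softly:3, write:3, will:3, onto:1, eye:1, believe:1, build:1, baker:1
Hapax (freq=1): baker, believe, build, eye, onto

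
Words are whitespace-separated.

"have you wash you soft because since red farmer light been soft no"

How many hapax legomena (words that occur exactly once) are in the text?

Frequencies: you:2, soft:2, have:1, wash:1, because:1, since:1, red:1, farmer:1, light:1, been:1, no:1
Hapax (freq=1): because, been, farmer, have, light, no, red, since, wash

9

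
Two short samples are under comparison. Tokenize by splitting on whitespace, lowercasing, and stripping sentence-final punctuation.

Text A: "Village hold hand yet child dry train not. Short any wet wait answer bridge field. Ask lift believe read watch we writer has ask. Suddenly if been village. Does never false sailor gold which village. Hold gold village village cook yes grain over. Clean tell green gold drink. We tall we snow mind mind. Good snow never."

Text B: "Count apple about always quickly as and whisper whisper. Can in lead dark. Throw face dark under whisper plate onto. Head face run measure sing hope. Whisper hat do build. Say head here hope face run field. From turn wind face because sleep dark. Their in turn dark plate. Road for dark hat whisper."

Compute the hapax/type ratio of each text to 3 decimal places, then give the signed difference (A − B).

0.096

A: hapax=36, V=44, ratio=0.818
B: hapax=26, V=36, ratio=0.722
Difference = 0.818 − 0.722 = 0.096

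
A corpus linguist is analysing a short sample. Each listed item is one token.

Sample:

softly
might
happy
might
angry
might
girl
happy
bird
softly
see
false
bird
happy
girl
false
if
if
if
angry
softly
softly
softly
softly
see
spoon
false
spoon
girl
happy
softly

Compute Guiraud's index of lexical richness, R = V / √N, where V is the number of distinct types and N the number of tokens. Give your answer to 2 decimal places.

N = 31, V = 10.
√N = 5.567764
R = 10 / 5.567764 = 1.80

1.80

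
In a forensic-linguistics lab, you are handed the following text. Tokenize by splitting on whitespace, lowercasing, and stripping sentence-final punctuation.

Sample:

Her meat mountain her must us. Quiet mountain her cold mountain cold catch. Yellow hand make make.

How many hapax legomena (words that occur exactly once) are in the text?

7

Frequencies: her:3, mountain:3, cold:2, make:2, meat:1, must:1, us:1, quiet:1, catch:1, yellow:1, hand:1
Hapax (freq=1): catch, hand, meat, must, quiet, us, yellow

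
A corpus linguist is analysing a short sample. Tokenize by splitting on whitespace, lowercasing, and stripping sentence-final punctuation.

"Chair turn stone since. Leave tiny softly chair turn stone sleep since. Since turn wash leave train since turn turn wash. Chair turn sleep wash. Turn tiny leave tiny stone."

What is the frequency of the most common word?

7

Frequencies: turn:7, since:4, chair:3, stone:3, leave:3, tiny:3, wash:3, sleep:2, softly:1, train:1
Most common: 'turn' with frequency 7.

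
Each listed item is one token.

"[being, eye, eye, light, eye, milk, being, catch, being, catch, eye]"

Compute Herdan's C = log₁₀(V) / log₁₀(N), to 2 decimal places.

0.67

N = 11, V = 5.
log₁₀(V) = 0.698970, log₁₀(N) = 1.041393
C = 0.698970 / 1.041393 = 0.67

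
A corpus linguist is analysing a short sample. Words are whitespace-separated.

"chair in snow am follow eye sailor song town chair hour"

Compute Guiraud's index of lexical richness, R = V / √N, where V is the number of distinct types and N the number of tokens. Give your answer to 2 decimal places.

3.02

N = 11, V = 10.
√N = 3.316625
R = 10 / 3.316625 = 3.02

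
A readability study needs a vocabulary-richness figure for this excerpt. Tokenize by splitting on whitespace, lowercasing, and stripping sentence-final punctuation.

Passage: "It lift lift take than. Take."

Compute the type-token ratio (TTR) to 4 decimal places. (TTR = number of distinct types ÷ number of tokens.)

0.6667

N = 6 tokens, V = 4 types.
TTR = V / N = 4 / 6 = 0.6667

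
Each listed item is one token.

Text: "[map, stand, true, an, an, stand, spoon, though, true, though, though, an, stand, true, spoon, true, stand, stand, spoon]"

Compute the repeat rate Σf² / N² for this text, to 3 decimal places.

Frequencies: stand:5, true:4, an:3, spoon:3, though:3, map:1
Σf² = 69; N² = 361
Repeat rate = 69 / 361 = 0.191

0.191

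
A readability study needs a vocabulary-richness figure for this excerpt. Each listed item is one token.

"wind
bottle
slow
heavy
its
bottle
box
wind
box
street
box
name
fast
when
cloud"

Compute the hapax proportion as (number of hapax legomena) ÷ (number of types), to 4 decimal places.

Frequencies: box:3, wind:2, bottle:2, slow:1, heavy:1, its:1, street:1, name:1, fast:1, when:1, cloud:1
Hapax count = 8; type count = 11.
Ratio = 8 / 11 = 0.7273

0.7273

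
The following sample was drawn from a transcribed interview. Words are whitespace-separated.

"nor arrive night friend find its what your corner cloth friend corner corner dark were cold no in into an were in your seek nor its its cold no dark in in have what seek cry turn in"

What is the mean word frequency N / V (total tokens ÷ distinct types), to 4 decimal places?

1.8095

N = 38 tokens, V = 21 types.
Mean frequency = N / V = 38 / 21 = 1.8095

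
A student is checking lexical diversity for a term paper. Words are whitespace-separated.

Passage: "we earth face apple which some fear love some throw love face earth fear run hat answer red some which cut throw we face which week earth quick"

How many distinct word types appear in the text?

Distinct types: {answer, apple, cut, earth, face, fear, hat, love, quick, red, run, some, throw, we, week, which}
V = 16

16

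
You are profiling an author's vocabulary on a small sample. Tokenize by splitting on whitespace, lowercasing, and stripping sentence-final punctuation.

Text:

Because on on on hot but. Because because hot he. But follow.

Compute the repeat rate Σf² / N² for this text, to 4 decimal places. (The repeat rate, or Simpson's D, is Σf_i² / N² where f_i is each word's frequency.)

0.1944

Frequencies: because:3, on:3, hot:2, but:2, he:1, follow:1
Σf² = 28; N² = 144
Repeat rate = 28 / 144 = 0.1944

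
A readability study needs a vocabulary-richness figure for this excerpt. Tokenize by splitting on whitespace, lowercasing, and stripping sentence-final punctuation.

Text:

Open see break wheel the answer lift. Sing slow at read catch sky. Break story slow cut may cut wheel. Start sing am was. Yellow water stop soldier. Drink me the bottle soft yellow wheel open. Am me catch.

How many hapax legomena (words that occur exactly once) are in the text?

16

Frequencies: wheel:3, open:2, break:2, the:2, sing:2, slow:2, catch:2, cut:2, am:2, yellow:2, me:2, see:1, answer:1, lift:1, at:1, read:1, sky:1, story:1, may:1, start:1, … (7 more, each freq 1)
Hapax (freq=1): answer, at, bottle, drink, lift, may, read, see, sky, soft, soldier, start, stop, story, was, water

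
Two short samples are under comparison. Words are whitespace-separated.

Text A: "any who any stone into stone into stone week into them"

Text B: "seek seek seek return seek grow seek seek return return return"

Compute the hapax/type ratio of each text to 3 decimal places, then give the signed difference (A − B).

A: hapax=3, V=6, ratio=0.500
B: hapax=1, V=3, ratio=0.333
Difference = 0.500 − 0.333 = 0.167

0.167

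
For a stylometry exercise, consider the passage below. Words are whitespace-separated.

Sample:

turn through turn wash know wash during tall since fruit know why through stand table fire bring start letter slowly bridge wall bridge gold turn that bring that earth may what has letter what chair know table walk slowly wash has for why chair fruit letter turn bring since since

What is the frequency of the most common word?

4

Frequencies: turn:4, wash:3, know:3, since:3, bring:3, letter:3, through:2, fruit:2, why:2, table:2, slowly:2, bridge:2, that:2, what:2, has:2, chair:2, during:1, tall:1, stand:1, fire:1, … (7 more, each freq 1)
Most common: 'turn' with frequency 4.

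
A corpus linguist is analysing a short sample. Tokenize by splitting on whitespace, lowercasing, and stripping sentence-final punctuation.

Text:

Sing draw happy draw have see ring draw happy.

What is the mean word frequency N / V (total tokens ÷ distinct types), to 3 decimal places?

1.500

N = 9 tokens, V = 6 types.
Mean frequency = N / V = 9 / 6 = 1.500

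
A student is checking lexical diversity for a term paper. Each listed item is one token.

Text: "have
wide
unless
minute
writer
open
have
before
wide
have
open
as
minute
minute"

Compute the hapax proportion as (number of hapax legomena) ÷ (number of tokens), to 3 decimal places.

Frequencies: have:3, minute:3, wide:2, open:2, unless:1, writer:1, before:1, as:1
Hapax count = 4; token count = 14.
Ratio = 4 / 14 = 0.286

0.286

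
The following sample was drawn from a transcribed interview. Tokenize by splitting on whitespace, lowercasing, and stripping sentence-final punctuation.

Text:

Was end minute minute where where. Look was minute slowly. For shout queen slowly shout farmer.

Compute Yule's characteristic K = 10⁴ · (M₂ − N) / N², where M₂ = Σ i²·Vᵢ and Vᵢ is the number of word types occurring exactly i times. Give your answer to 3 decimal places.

Frequencies: minute:3, was:2, where:2, slowly:2, shout:2, end:1, look:1, for:1, queen:1, farmer:1
N = 16. Frequency spectrum: V_1=5, V_2=4, V_3=1
M₂ = 1²·5 + 2²·4 + 3²·1 = 30
K = 10000 × (30 − 16) / 16² = 546.875

546.875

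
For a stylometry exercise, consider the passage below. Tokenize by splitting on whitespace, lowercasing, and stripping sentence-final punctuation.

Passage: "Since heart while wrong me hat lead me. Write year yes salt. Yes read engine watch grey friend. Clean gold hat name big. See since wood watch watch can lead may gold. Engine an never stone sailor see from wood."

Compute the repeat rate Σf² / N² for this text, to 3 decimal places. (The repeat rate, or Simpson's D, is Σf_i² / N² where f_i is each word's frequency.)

0.040

Frequencies: watch:3, since:2, me:2, hat:2, lead:2, yes:2, engine:2, gold:2, see:2, wood:2, heart:1, while:1, wrong:1, write:1, year:1, salt:1, read:1, grey:1, friend:1, clean:1, … (9 more, each freq 1)
Σf² = 64; N² = 1600
Repeat rate = 64 / 1600 = 0.040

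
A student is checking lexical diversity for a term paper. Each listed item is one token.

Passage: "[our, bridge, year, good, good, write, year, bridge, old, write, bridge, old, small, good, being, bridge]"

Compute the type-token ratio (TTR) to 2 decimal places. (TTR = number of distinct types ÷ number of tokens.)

N = 16 tokens, V = 8 types.
TTR = V / N = 8 / 16 = 0.50

0.50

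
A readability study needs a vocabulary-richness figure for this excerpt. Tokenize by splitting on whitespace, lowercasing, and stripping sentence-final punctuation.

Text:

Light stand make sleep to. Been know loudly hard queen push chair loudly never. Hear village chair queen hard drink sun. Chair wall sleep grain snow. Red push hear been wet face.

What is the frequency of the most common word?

3

Frequencies: chair:3, sleep:2, been:2, loudly:2, hard:2, queen:2, push:2, hear:2, light:1, stand:1, make:1, to:1, know:1, never:1, village:1, drink:1, sun:1, wall:1, grain:1, snow:1, … (3 more, each freq 1)
Most common: 'chair' with frequency 3.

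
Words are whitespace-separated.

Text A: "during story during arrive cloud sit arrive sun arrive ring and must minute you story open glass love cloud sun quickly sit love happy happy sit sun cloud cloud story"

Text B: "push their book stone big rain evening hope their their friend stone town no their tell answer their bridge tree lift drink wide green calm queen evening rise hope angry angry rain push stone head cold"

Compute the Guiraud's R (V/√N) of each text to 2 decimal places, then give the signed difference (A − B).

-1.25

A: V=16, N=30, R=2.92
B: V=25, N=36, R=4.17
Difference = 2.92 − 4.17 = -1.25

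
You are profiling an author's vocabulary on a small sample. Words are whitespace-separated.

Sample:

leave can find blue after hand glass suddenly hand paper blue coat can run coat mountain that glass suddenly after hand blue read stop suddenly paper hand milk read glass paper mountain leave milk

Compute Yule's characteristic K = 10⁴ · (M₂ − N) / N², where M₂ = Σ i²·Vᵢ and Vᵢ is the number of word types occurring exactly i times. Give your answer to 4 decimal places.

432.5260

Frequencies: hand:4, blue:3, glass:3, suddenly:3, paper:3, leave:2, can:2, after:2, coat:2, mountain:2, read:2, milk:2, find:1, run:1, that:1, stop:1
N = 34. Frequency spectrum: V_1=4, V_2=7, V_3=4, V_4=1
M₂ = 1²·4 + 2²·7 + 3²·4 + 4²·1 = 84
K = 10000 × (84 − 34) / 34² = 432.5260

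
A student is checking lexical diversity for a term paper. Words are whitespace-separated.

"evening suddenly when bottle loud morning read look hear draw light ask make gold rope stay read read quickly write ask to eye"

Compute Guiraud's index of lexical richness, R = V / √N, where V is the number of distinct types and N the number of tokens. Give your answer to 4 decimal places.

4.1703

N = 23, V = 20.
√N = 4.795832
R = 20 / 4.795832 = 4.1703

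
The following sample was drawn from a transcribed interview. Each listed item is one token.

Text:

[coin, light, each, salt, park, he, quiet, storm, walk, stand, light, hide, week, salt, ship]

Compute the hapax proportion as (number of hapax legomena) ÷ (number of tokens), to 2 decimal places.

Frequencies: light:2, salt:2, coin:1, each:1, park:1, he:1, quiet:1, storm:1, walk:1, stand:1, hide:1, week:1, ship:1
Hapax count = 11; token count = 15.
Ratio = 11 / 15 = 0.73

0.73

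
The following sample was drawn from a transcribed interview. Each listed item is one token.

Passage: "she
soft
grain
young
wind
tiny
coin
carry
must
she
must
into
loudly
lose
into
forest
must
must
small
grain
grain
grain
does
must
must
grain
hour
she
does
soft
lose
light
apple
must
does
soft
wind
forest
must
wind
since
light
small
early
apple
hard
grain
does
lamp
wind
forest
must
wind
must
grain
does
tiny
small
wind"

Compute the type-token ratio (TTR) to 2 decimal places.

N = 59 tokens, V = 22 types.
TTR = V / N = 22 / 59 = 0.37

0.37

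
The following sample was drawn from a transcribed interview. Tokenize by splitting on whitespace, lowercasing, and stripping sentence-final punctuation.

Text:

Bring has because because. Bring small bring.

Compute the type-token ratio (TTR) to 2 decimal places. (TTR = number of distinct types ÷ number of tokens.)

0.57

N = 7 tokens, V = 4 types.
TTR = V / N = 4 / 7 = 0.57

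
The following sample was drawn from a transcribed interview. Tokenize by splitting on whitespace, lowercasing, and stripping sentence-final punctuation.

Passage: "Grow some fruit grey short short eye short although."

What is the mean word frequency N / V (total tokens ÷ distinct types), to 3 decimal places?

1.286

N = 9 tokens, V = 7 types.
Mean frequency = N / V = 9 / 7 = 1.286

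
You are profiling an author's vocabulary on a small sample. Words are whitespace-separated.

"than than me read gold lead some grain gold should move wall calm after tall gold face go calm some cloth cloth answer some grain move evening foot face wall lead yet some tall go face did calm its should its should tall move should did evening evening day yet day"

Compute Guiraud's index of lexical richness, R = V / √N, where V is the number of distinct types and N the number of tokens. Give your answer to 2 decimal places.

N = 51, V = 23.
√N = 7.141428
R = 23 / 7.141428 = 3.22

3.22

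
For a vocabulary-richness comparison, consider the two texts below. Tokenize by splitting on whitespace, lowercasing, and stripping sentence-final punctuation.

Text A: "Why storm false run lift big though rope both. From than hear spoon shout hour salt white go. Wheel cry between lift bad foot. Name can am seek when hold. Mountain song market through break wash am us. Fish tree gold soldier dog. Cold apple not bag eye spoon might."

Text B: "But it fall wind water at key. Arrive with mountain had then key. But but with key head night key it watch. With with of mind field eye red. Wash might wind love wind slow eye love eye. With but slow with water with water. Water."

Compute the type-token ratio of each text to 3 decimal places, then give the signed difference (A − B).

0.418

TTR(A) = 47/50 = 0.940
TTR(B) = 24/46 = 0.522
Difference = 0.940 − 0.522 = 0.418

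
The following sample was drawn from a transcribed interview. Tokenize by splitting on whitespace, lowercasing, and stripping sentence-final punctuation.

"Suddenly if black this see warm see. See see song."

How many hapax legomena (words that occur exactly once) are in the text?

Frequencies: see:4, suddenly:1, if:1, black:1, this:1, warm:1, song:1
Hapax (freq=1): black, if, song, suddenly, this, warm

6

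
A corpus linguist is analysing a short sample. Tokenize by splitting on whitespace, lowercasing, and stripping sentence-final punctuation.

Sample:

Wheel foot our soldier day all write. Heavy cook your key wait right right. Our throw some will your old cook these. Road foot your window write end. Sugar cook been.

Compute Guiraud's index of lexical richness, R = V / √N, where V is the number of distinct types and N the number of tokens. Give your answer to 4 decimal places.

4.1309

N = 31, V = 23.
√N = 5.567764
R = 23 / 5.567764 = 4.1309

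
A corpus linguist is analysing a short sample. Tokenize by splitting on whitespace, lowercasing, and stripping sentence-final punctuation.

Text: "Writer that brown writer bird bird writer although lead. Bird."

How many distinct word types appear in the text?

Distinct types: {although, bird, brown, lead, that, writer}
V = 6

6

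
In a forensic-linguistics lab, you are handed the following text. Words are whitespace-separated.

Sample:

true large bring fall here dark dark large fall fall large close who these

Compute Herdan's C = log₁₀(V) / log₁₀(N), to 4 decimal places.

0.8326

N = 14, V = 9.
log₁₀(V) = 0.954243, log₁₀(N) = 1.146128
C = 0.954243 / 1.146128 = 0.8326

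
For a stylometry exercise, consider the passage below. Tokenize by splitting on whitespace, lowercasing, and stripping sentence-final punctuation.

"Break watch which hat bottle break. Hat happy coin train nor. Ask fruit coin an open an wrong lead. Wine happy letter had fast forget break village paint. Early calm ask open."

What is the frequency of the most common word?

3

Frequencies: break:3, hat:2, happy:2, coin:2, ask:2, an:2, open:2, watch:1, which:1, bottle:1, train:1, nor:1, fruit:1, wrong:1, lead:1, wine:1, letter:1, had:1, fast:1, forget:1, … (4 more, each freq 1)
Most common: 'break' with frequency 3.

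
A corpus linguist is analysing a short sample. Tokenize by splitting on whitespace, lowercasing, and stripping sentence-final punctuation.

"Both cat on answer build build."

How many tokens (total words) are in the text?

Tokens: both, cat, on, answer, build, build
N = 6

6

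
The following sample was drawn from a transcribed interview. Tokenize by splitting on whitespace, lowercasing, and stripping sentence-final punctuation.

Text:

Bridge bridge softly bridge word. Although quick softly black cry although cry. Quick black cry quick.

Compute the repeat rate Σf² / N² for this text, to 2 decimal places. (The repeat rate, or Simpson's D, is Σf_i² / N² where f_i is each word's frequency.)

Frequencies: bridge:3, quick:3, cry:3, softly:2, although:2, black:2, word:1
Σf² = 40; N² = 256
Repeat rate = 40 / 256 = 0.16

0.16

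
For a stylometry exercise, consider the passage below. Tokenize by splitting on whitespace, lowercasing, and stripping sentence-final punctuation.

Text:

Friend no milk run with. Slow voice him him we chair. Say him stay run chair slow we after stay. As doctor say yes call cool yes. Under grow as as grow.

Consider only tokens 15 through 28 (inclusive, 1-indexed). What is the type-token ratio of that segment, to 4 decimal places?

0.9286

Segment tokens 15–28: run, chair, slow, we, after, stay, as, doctor, say, yes, call, cool, yes, under
Segment N = 14, segment V = 13.
TTR = 13 / 14 = 0.9286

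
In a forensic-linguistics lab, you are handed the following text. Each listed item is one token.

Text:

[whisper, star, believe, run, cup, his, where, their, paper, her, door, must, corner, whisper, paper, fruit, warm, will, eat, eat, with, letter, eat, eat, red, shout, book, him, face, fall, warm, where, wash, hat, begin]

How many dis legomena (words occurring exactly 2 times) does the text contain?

4

Frequencies: eat:4, whisper:2, where:2, paper:2, warm:2, star:1, believe:1, run:1, cup:1, his:1, their:1, her:1, door:1, must:1, corner:1, fruit:1, will:1, with:1, letter:1, red:1, … (8 more, each freq 1)
Words with frequency 2: paper, warm, where, whisper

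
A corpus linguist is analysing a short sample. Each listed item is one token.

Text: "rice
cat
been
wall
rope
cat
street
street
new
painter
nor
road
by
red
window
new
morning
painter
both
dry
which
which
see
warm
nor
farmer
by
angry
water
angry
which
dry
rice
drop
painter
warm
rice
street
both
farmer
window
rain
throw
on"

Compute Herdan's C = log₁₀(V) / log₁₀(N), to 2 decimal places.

0.86

N = 44, V = 26.
log₁₀(V) = 1.414973, log₁₀(N) = 1.643453
C = 1.414973 / 1.643453 = 0.86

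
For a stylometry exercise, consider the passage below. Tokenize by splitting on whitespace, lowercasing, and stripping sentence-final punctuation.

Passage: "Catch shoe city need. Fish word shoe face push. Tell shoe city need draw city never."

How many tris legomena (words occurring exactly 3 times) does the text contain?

Frequencies: shoe:3, city:3, need:2, catch:1, fish:1, word:1, face:1, push:1, tell:1, draw:1, never:1
Words with frequency 3: city, shoe

2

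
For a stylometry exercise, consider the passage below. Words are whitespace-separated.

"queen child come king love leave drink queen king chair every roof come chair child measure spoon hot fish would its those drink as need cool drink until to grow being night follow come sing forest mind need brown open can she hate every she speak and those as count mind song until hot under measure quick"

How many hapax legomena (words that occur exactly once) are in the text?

Frequencies: come:3, drink:3, queen:2, child:2, king:2, chair:2, every:2, measure:2, hot:2, those:2, as:2, need:2, until:2, mind:2, she:2, love:1, leave:1, roof:1, spoon:1, fish:1, … (20 more, each freq 1)
Hapax (freq=1): and, being, brown, can, cool, count, fish, follow, forest, grow, hate, its, leave, love, night, open, quick, roof, sing, song, speak, spoon, to, under, would

25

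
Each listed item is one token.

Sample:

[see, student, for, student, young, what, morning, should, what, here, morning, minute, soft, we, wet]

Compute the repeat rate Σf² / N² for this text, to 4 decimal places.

0.0933

Frequencies: student:2, what:2, morning:2, see:1, for:1, young:1, should:1, here:1, minute:1, soft:1, we:1, wet:1
Σf² = 21; N² = 225
Repeat rate = 21 / 225 = 0.0933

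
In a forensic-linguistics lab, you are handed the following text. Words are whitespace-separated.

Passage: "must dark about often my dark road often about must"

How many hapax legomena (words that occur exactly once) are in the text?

2

Frequencies: must:2, dark:2, about:2, often:2, my:1, road:1
Hapax (freq=1): my, road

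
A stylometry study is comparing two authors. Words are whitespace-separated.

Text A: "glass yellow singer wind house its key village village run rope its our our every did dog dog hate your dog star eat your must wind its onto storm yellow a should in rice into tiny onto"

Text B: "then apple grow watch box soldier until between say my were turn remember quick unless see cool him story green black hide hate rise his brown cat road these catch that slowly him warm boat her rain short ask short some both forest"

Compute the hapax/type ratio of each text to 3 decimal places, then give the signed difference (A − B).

A: hapax=19, V=27, ratio=0.704
B: hapax=39, V=41, ratio=0.951
Difference = 0.704 − 0.951 = -0.247

-0.247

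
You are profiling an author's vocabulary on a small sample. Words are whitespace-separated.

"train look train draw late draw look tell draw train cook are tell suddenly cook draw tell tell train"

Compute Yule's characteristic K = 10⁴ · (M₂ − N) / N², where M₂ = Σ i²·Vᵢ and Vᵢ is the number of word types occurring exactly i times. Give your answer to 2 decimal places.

1108.03

Frequencies: train:4, draw:4, tell:4, look:2, cook:2, late:1, are:1, suddenly:1
N = 19. Frequency spectrum: V_1=3, V_2=2, V_4=3
M₂ = 1²·3 + 2²·2 + 4²·3 = 59
K = 10000 × (59 − 19) / 19² = 1108.03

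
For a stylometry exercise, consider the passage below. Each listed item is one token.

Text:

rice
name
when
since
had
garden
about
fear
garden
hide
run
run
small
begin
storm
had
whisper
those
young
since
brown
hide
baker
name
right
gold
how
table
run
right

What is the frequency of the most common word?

3

Frequencies: run:3, name:2, since:2, had:2, garden:2, hide:2, right:2, rice:1, when:1, about:1, fear:1, small:1, begin:1, storm:1, whisper:1, those:1, young:1, brown:1, baker:1, gold:1, … (2 more, each freq 1)
Most common: 'run' with frequency 3.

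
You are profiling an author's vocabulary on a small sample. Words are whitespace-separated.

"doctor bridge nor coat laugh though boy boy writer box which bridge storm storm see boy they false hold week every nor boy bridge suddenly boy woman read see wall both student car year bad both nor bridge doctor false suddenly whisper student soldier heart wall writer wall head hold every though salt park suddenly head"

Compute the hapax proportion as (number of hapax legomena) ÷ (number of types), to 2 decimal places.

Frequencies: boy:5, bridge:4, nor:3, suddenly:3, wall:3, doctor:2, though:2, writer:2, storm:2, see:2, false:2, hold:2, every:2, both:2, student:2, head:2, coat:1, laugh:1, box:1, which:1, … (12 more, each freq 1)
Hapax count = 16; type count = 32.
Ratio = 16 / 32 = 0.50

0.50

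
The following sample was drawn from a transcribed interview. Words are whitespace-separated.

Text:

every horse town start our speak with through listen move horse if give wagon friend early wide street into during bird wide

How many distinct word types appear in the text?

Distinct types: {bird, during, early, every, friend, give, horse, if, into, listen, move, our, speak, start, street, through, town, wagon, wide, with}
V = 20

20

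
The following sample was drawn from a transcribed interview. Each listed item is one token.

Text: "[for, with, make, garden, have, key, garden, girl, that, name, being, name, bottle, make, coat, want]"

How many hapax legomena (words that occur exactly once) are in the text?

Frequencies: make:2, garden:2, name:2, for:1, with:1, have:1, key:1, girl:1, that:1, being:1, bottle:1, coat:1, want:1
Hapax (freq=1): being, bottle, coat, for, girl, have, key, that, want, with

10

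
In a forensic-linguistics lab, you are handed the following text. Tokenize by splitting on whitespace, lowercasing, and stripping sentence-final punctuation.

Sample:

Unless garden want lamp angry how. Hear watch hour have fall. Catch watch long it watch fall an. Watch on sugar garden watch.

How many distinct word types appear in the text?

Distinct types: {an, angry, catch, fall, garden, have, hear, hour, how, it, lamp, long, on, sugar, unless, want, watch}
V = 17

17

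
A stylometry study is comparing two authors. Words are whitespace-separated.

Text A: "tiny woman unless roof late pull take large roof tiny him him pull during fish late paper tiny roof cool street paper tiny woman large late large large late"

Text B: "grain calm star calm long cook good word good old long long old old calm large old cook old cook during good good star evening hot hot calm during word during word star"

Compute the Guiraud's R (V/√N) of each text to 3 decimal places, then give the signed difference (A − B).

A: V=14, N=29, R=2.600
B: V=12, N=33, R=2.089
Difference = 2.600 − 2.089 = 0.511

0.511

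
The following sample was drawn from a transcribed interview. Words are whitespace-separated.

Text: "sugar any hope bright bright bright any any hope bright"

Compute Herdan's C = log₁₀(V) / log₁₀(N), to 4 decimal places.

N = 10, V = 4.
log₁₀(V) = 0.602060, log₁₀(N) = 1.000000
C = 0.602060 / 1.000000 = 0.6021

0.6021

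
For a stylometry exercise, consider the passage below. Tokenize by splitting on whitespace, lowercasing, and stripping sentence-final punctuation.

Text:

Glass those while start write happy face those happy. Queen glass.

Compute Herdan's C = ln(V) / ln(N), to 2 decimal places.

0.87

N = 11, V = 8.
ln(V) = 2.079442, ln(N) = 2.397895
C = 2.079442 / 2.397895 = 0.87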